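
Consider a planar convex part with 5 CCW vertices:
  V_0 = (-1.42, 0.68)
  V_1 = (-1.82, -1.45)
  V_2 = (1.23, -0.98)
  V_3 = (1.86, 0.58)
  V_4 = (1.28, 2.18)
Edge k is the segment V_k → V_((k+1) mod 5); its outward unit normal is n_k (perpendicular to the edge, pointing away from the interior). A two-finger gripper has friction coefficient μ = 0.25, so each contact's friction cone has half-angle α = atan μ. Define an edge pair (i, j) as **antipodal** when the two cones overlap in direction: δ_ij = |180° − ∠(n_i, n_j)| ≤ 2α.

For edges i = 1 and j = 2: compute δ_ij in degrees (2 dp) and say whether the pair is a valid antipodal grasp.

α = atan 0.25 = 14.04°;  2α = 28.07°
edge 1: e_1 = (+3.05, +0.47);  n_1 = (+0.1523, -0.9883)
edge 2: e_2 = (+0.63, +1.56);  n_2 = (+0.9272, -0.3745)
∠(n_1, n_2) = 59.25°
δ = |180° − 59.25°| = 120.75°
120.75° > 2α = 28.07°  →  invalid

δ = 120.75°, invalid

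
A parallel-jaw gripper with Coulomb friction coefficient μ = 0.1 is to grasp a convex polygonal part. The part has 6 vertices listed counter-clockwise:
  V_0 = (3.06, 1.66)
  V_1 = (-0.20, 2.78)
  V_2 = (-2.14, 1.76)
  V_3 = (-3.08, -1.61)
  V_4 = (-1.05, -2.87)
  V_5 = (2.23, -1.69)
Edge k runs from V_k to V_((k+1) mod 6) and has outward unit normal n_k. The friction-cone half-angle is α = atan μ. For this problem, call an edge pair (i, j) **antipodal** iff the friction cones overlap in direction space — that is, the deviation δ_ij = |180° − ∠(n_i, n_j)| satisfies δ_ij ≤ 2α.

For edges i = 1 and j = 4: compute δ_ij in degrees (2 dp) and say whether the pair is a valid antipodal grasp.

α = atan 0.1 = 5.71°;  2α = 11.42°
edge 1: e_1 = (-1.94, -1.02);  n_1 = (-0.4654, +0.8851)
edge 4: e_4 = (+3.28, +1.18);  n_4 = (+0.3385, -0.9410)
∠(n_1, n_4) = 172.05°
δ = |180° − 172.05°| = 7.95°
7.95° ≤ 2α = 11.42°  →  valid

δ = 7.95°, valid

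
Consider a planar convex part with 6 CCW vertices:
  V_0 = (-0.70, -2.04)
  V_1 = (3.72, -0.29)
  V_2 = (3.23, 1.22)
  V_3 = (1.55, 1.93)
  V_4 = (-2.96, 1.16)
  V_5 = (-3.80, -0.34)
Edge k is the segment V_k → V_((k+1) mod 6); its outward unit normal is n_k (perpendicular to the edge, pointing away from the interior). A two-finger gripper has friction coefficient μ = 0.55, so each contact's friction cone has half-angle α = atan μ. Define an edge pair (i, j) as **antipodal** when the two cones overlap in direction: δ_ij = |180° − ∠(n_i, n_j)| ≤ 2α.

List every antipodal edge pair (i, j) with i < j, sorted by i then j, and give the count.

α = atan 0.55 = 28.81°;  2α = 57.62°
n_0 = (+0.3681, -0.9298)
n_1 = (+0.9512, +0.3087)
n_2 = (+0.3893, +0.9211)
n_3 = (-0.1683, +0.9857)
n_4 = (-0.8725, +0.4886)
n_5 = (-0.4808, -0.8768)
  (0,1): δ = 93.62°  ·
  (0,2): δ = 44.51°  ✓
  (0,3): δ = 11.91°  ✓
  (0,4): δ = 39.15°  ✓
  (0,5): δ = 129.66°  ·
  (1,2): δ = 130.89°  ·
  (1,3): δ = 98.29°  ·
  (1,4): δ = 47.23°  ✓
  (1,5): δ = 43.28°  ✓
  (2,3): δ = 147.40°  ·
  (2,4): δ = 96.34°  ·
  (2,5): δ = 5.83°  ✓
  (3,4): δ = 128.94°  ·
  (3,5): δ = 38.43°  ✓
  (4,5): δ = 89.49°  ·
antipodal pairs: 7

count = 7; pairs: (0,2), (0,3), (0,4), (1,4), (1,5), (2,5), (3,5)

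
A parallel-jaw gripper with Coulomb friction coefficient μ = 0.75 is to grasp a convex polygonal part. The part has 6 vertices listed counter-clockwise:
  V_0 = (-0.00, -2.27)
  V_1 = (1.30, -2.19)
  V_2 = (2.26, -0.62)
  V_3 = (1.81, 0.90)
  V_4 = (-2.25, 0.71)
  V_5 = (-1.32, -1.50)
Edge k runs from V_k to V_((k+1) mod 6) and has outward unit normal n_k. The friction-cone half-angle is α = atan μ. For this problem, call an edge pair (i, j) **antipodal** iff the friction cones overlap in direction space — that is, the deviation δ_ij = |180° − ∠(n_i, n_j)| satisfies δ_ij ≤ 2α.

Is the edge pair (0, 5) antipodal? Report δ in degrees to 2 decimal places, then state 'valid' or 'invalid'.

α = atan 0.75 = 36.87°;  2α = 73.74°
edge 0: e_0 = (+1.30, +0.08);  n_0 = (+0.0614, -0.9981)
edge 5: e_5 = (+1.32, -0.77);  n_5 = (-0.5039, -0.8638)
∠(n_0, n_5) = 33.78°
δ = |180° − 33.78°| = 146.22°
146.22° > 2α = 73.74°  →  invalid

δ = 146.22°, invalid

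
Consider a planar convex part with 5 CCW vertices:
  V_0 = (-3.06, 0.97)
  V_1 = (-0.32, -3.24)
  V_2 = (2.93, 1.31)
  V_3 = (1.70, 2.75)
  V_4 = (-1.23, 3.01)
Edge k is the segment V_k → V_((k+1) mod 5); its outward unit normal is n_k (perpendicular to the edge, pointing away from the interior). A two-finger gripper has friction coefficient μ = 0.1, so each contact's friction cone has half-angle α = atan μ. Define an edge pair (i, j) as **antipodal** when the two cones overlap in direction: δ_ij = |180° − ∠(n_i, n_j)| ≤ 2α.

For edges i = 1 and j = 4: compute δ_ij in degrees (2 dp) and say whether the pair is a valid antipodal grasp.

δ = 6.36°, valid

α = atan 0.1 = 5.71°;  2α = 11.42°
edge 1: e_1 = (+3.25, +4.55);  n_1 = (+0.8137, -0.5812)
edge 4: e_4 = (-1.83, -2.04);  n_4 = (-0.7444, +0.6678)
∠(n_1, n_4) = 173.64°
δ = |180° − 173.64°| = 6.36°
6.36° ≤ 2α = 11.42°  →  valid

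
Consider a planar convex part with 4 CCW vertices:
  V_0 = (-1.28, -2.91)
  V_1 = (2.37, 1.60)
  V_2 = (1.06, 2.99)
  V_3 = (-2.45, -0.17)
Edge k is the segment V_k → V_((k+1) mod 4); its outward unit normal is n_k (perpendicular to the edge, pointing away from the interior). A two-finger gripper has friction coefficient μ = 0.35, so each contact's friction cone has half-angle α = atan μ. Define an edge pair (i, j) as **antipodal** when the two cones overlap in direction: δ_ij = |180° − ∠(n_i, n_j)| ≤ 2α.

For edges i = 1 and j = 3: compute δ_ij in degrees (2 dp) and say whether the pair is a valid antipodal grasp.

δ = 20.18°, valid

α = atan 0.35 = 19.29°;  2α = 38.58°
edge 1: e_1 = (-1.31, +1.39);  n_1 = (+0.7277, +0.6859)
edge 3: e_3 = (+1.17, -2.74);  n_3 = (-0.9197, -0.3927)
∠(n_1, n_3) = 159.82°
δ = |180° − 159.82°| = 20.18°
20.18° ≤ 2α = 38.58°  →  valid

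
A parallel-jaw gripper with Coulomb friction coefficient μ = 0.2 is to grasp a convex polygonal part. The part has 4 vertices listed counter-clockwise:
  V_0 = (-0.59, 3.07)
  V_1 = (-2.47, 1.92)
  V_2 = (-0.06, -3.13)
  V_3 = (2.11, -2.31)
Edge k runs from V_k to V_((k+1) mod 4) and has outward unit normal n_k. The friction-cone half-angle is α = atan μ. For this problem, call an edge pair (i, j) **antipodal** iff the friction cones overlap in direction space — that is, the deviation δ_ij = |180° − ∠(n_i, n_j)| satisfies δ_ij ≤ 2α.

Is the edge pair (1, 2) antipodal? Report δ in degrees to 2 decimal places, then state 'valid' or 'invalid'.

α = atan 0.2 = 11.31°;  2α = 22.62°
edge 1: e_1 = (+2.41, -5.05);  n_1 = (-0.9025, -0.4307)
edge 2: e_2 = (+2.17, +0.82);  n_2 = (+0.3535, -0.9354)
∠(n_1, n_2) = 85.19°
δ = |180° − 85.19°| = 94.81°
94.81° > 2α = 22.62°  →  invalid

δ = 94.81°, invalid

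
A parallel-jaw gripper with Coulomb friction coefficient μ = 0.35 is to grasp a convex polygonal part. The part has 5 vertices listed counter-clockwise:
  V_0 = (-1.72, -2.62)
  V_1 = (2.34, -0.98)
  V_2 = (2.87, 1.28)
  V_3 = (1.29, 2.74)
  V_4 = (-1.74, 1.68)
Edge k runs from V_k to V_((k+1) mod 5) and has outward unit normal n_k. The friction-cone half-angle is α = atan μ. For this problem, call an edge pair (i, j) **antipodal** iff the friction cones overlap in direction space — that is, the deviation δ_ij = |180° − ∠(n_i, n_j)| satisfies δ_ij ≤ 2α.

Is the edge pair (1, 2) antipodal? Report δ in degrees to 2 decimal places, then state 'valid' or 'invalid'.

α = atan 0.35 = 19.29°;  2α = 38.58°
edge 1: e_1 = (+0.53, +2.26);  n_1 = (+0.9736, -0.2283)
edge 2: e_2 = (-1.58, +1.46);  n_2 = (+0.6787, +0.7344)
∠(n_1, n_2) = 60.46°
δ = |180° − 60.46°| = 119.54°
119.54° > 2α = 38.58°  →  invalid

δ = 119.54°, invalid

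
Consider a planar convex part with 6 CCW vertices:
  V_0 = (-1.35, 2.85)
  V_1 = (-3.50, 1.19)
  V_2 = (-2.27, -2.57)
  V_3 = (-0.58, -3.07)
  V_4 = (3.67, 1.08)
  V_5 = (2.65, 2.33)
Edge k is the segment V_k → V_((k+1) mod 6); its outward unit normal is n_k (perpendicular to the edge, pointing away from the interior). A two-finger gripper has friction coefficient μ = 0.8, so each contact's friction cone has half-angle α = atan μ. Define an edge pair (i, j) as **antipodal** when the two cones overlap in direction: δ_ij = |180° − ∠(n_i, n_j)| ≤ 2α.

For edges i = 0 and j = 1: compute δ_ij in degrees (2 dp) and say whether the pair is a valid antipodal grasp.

α = atan 0.8 = 38.66°;  2α = 77.32°
edge 0: e_0 = (-2.15, -1.66);  n_0 = (-0.6111, +0.7915)
edge 1: e_1 = (+1.23, -3.76);  n_1 = (-0.9504, -0.3109)
∠(n_0, n_1) = 70.44°
δ = |180° − 70.44°| = 109.56°
109.56° > 2α = 77.32°  →  invalid

δ = 109.56°, invalid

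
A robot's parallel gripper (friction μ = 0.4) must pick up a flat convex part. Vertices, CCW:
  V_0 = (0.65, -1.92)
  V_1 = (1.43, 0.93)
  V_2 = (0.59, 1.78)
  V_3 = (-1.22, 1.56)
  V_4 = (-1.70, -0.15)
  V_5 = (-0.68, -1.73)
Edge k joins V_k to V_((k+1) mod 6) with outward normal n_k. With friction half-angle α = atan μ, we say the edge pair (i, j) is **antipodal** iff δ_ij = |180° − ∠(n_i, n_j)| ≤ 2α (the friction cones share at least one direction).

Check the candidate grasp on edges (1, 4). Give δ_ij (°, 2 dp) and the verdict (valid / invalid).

α = atan 0.4 = 21.80°;  2α = 43.60°
edge 1: e_1 = (-0.84, +0.85);  n_1 = (+0.7113, +0.7029)
edge 4: e_4 = (+1.02, -1.58);  n_4 = (-0.8401, -0.5424)
∠(n_1, n_4) = 168.18°
δ = |180° − 168.18°| = 11.82°
11.82° ≤ 2α = 43.60°  →  valid

δ = 11.82°, valid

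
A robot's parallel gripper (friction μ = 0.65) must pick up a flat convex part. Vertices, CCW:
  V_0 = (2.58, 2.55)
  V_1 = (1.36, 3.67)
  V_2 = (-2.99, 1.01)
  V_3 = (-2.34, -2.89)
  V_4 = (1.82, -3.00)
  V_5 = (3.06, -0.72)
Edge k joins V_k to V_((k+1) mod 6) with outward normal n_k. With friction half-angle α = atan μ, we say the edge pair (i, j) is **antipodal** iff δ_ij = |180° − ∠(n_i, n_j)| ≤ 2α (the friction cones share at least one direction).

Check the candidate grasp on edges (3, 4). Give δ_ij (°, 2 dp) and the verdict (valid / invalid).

δ = 117.03°, invalid

α = atan 0.65 = 33.02°;  2α = 66.05°
edge 3: e_3 = (+4.16, -0.11);  n_3 = (-0.0264, -0.9997)
edge 4: e_4 = (+1.24, +2.28);  n_4 = (+0.8785, -0.4778)
∠(n_3, n_4) = 62.97°
δ = |180° − 62.97°| = 117.03°
117.03° > 2α = 66.05°  →  invalid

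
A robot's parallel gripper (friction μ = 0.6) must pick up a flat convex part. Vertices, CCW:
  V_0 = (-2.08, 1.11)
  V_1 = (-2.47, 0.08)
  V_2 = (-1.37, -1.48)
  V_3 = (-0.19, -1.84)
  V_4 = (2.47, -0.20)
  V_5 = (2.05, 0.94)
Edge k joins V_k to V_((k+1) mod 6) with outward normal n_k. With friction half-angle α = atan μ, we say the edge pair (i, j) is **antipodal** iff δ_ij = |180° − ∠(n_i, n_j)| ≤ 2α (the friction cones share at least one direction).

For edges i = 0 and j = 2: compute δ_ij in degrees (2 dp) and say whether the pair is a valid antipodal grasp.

α = atan 0.6 = 30.96°;  2α = 61.93°
edge 0: e_0 = (-0.39, -1.03);  n_0 = (-0.9352, +0.3541)
edge 2: e_2 = (+1.18, -0.36);  n_2 = (-0.2918, -0.9565)
∠(n_0, n_2) = 93.77°
δ = |180° − 93.77°| = 86.23°
86.23° > 2α = 61.93°  →  invalid

δ = 86.23°, invalid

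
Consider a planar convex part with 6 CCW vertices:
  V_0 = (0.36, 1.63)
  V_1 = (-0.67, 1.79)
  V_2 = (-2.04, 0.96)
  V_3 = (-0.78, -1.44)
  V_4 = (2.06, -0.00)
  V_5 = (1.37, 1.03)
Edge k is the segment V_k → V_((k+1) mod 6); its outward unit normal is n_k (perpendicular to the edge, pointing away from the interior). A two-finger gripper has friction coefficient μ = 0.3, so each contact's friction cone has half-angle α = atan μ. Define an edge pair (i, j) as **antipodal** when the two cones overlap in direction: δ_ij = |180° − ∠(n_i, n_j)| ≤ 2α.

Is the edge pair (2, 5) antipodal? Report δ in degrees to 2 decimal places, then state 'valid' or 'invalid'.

δ = 31.59°, valid

α = atan 0.3 = 16.70°;  2α = 33.40°
edge 2: e_2 = (+1.26, -2.40);  n_2 = (-0.8854, -0.4648)
edge 5: e_5 = (-1.01, +0.60);  n_5 = (+0.5107, +0.8597)
∠(n_2, n_5) = 148.41°
δ = |180° − 148.41°| = 31.59°
31.59° ≤ 2α = 33.40°  →  valid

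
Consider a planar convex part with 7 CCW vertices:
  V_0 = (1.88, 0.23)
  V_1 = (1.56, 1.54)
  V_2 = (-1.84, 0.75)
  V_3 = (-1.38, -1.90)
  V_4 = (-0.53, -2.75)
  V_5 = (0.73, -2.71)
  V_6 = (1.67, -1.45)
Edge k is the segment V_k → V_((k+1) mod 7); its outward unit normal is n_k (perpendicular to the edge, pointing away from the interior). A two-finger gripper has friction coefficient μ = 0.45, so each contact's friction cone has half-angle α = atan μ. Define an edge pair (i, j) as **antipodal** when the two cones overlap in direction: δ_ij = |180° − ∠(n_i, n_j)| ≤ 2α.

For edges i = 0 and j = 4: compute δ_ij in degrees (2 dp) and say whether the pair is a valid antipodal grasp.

α = atan 0.45 = 24.23°;  2α = 48.46°
edge 0: e_0 = (-0.32, +1.31);  n_0 = (+0.9714, +0.2373)
edge 4: e_4 = (+1.26, +0.04);  n_4 = (+0.0317, -0.9995)
∠(n_0, n_4) = 101.91°
δ = |180° − 101.91°| = 78.09°
78.09° > 2α = 48.46°  →  invalid

δ = 78.09°, invalid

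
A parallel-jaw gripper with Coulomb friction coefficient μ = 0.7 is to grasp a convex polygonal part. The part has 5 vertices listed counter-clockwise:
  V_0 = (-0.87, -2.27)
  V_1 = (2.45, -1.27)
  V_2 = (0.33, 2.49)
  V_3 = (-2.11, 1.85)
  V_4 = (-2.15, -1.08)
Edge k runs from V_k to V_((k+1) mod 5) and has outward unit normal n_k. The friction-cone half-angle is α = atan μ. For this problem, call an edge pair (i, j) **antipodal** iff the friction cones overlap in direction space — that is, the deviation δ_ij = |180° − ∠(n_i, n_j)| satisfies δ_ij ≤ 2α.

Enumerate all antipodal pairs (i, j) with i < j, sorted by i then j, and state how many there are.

count = 4; pairs: (0,2), (1,3), (1,4), (2,4)

α = atan 0.7 = 34.99°;  2α = 69.98°
n_0 = (+0.2884, -0.9575)
n_1 = (+0.8711, +0.4911)
n_2 = (-0.2537, +0.9673)
n_3 = (-0.9999, +0.0137)
n_4 = (-0.6809, -0.7324)
  (0,1): δ = 77.35°  ·
  (0,2): δ = 2.07°  ✓
  (0,3): δ = 72.46°  ·
  (0,4): δ = 120.32°  ·
  (1,2): δ = 104.72°  ·
  (1,3): δ = 30.20°  ✓
  (1,4): δ = 17.67°  ✓
  (2,3): δ = 105.48°  ·
  (2,4): δ = 57.61°  ✓
  (3,4): δ = 132.13°  ·
antipodal pairs: 4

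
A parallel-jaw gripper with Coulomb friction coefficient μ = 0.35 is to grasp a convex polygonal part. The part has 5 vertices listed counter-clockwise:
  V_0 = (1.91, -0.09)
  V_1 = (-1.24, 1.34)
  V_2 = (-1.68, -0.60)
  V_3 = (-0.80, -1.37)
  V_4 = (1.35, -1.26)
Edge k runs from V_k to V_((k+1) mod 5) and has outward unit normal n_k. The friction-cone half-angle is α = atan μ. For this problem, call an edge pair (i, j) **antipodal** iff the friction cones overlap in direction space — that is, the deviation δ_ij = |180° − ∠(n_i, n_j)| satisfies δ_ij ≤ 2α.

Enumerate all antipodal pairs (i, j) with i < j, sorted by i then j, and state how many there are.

count = 3; pairs: (0,2), (0,3), (1,4)

α = atan 0.35 = 19.29°;  2α = 38.58°
n_0 = (+0.4134, +0.9106)
n_1 = (-0.9752, +0.2212)
n_2 = (-0.6585, -0.7526)
n_3 = (+0.0511, -0.9987)
n_4 = (+0.9020, -0.4317)
  (0,1): δ = 78.36°  ·
  (0,2): δ = 16.77°  ✓
  (0,3): δ = 27.35°  ✓
  (0,4): δ = 88.84°  ·
  (1,2): δ = 118.41°  ·
  (1,3): δ = 74.29°  ·
  (1,4): δ = 12.80°  ✓
  (2,3): δ = 135.89°  ·
  (2,4): δ = 74.39°  ·
  (3,4): δ = 118.51°  ·
antipodal pairs: 3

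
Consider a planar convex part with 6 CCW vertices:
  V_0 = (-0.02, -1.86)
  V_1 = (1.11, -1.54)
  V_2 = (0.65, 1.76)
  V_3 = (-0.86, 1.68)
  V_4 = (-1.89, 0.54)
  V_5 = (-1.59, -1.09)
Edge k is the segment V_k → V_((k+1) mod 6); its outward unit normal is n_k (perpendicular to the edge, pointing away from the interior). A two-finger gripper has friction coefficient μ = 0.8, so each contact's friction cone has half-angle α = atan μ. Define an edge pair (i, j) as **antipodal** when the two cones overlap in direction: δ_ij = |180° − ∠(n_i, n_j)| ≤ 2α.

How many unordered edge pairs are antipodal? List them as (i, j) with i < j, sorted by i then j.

α = atan 0.8 = 38.66°;  2α = 77.32°
n_0 = (+0.2725, -0.9622)
n_1 = (+0.9904, +0.1381)
n_2 = (-0.0529, +0.9986)
n_3 = (-0.7420, +0.6704)
n_4 = (-0.9835, -0.1810)
n_5 = (-0.4403, -0.8978)
  (0,1): δ = 97.88°  ·
  (0,2): δ = 12.78°  ✓
  (0,3): δ = 32.09°  ✓
  (0,4): δ = 84.62°  ·
  (0,5): δ = 138.06°  ·
  (1,2): δ = 94.90°  ·
  (1,3): δ = 50.03°  ✓
  (1,4): δ = 2.49°  ✓
  (1,5): δ = 55.94°  ✓
  (2,3): δ = 135.13°  ·
  (2,4): δ = 82.60°  ·
  (2,5): δ = 29.16°  ✓
  (3,4): δ = 127.47°  ·
  (3,5): δ = 74.03°  ✓
  (4,5): δ = 126.55°  ·
antipodal pairs: 7

count = 7; pairs: (0,2), (0,3), (1,3), (1,4), (1,5), (2,5), (3,5)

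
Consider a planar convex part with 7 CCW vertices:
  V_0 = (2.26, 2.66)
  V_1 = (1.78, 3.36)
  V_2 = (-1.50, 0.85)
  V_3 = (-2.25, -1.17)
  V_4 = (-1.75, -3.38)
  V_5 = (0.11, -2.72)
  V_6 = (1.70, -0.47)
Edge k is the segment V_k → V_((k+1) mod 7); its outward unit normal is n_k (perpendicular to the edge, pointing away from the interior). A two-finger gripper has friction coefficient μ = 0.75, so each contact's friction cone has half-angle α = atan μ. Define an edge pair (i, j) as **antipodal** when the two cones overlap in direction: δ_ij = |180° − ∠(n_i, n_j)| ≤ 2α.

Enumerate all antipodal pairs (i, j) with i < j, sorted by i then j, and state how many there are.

count = 10; pairs: (0,2), (0,3), (1,4), (1,5), (1,6), (2,4), (2,5), (2,6), (3,5), (3,6)

α = atan 0.75 = 36.87°;  2α = 73.74°
n_0 = (+0.8247, +0.5655)
n_1 = (-0.6077, +0.7942)
n_2 = (-0.9375, +0.3481)
n_3 = (-0.9753, -0.2207)
n_4 = (+0.3344, -0.9424)
n_5 = (+0.8167, -0.5771)
n_6 = (+0.9844, -0.1761)
  (0,1): δ = 87.01°  ·
  (0,2): δ = 54.81°  ✓
  (0,3): δ = 21.69°  ✓
  (0,4): δ = 75.10°  ·
  (0,5): δ = 110.31°  ·
  (0,6): δ = 135.42°  ·
  (1,2): δ = 147.79°  ·
  (1,3): δ = 114.68°  ·
  (1,4): δ = 17.89°  ✓
  (1,5): δ = 17.33°  ✓
  (1,6): δ = 42.43°  ✓
  (2,3): δ = 146.88°  ·
  (2,4): δ = 50.09°  ✓
  (2,5): δ = 14.88°  ✓
  (2,6): δ = 10.23°  ✓
  (3,4): δ = 83.21°  ·
  (3,5): δ = 48.00°  ✓
  (3,6): δ = 22.89°  ✓
  (4,5): δ = 144.78°  ·
  (4,6): δ = 119.68°  ·
  (5,6): δ = 154.90°  ·
antipodal pairs: 10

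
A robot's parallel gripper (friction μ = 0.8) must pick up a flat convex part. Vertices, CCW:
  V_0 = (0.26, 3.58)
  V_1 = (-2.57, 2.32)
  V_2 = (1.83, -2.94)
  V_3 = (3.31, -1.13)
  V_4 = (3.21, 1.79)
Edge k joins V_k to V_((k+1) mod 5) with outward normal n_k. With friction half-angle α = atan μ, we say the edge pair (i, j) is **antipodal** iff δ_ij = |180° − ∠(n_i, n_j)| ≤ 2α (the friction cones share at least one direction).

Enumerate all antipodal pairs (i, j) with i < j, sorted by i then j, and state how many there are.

α = atan 0.8 = 38.66°;  2α = 77.32°
n_0 = (-0.4067, +0.9135)
n_1 = (-0.7670, -0.6416)
n_2 = (+0.7741, -0.6330)
n_3 = (+0.9994, +0.0342)
n_4 = (+0.5188, +0.8549)
  (0,1): δ = 74.09°  ✓
  (0,2): δ = 26.73°  ✓
  (0,3): δ = 67.96°  ✓
  (0,4): δ = 124.75°  ·
  (1,2): δ = 79.18°  ·
  (1,3): δ = 37.95°  ✓
  (1,4): δ = 18.84°  ✓
  (2,3): δ = 138.77°  ·
  (2,4): δ = 81.98°  ·
  (3,4): δ = 123.21°  ·
antipodal pairs: 5

count = 5; pairs: (0,1), (0,2), (0,3), (1,3), (1,4)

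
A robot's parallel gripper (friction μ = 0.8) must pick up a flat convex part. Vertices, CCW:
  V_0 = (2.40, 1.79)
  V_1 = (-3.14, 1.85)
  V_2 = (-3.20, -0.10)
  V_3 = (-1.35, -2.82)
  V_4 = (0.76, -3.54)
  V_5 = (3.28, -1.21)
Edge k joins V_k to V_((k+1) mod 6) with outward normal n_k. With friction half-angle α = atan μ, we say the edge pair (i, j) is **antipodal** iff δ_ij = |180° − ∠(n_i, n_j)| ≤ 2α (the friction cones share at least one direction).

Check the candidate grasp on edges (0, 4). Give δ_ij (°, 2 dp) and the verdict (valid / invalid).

δ = 43.38°, valid

α = atan 0.8 = 38.66°;  2α = 77.32°
edge 0: e_0 = (-5.54, +0.06);  n_0 = (+0.0108, +0.9999)
edge 4: e_4 = (+2.52, +2.33);  n_4 = (+0.6789, -0.7342)
∠(n_0, n_4) = 136.62°
δ = |180° − 136.62°| = 43.38°
43.38° ≤ 2α = 77.32°  →  valid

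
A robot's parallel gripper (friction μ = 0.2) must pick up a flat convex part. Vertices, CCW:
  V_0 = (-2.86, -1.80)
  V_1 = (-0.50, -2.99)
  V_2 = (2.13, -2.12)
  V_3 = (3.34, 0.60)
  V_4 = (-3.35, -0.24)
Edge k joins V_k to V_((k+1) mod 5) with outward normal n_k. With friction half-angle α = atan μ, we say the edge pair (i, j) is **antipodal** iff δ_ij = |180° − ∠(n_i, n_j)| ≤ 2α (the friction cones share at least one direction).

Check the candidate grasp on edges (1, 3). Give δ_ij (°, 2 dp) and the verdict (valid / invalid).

α = atan 0.2 = 11.31°;  2α = 22.62°
edge 1: e_1 = (+2.63, +0.87);  n_1 = (+0.3141, -0.9494)
edge 3: e_3 = (-6.69, -0.84);  n_3 = (-0.1246, +0.9922)
∠(n_1, n_3) = 168.85°
δ = |180° − 168.85°| = 11.15°
11.15° ≤ 2α = 22.62°  →  valid

δ = 11.15°, valid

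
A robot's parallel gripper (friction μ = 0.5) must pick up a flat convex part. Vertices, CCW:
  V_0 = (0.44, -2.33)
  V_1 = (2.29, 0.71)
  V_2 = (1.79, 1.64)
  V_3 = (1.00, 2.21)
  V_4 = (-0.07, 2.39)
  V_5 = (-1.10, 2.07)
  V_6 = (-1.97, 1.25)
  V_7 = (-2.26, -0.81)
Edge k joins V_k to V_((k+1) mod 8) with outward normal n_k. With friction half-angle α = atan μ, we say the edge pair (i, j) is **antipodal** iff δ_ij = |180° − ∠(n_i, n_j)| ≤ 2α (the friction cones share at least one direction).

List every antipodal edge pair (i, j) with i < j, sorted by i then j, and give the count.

α = atan 0.5 = 26.57°;  2α = 53.13°
n_0 = (+0.8543, -0.5199)
n_1 = (+0.8808, +0.4735)
n_2 = (+0.5851, +0.8109)
n_3 = (+0.1659, +0.9861)
n_4 = (-0.2967, +0.9550)
n_5 = (-0.6859, +0.7277)
n_6 = (-0.9902, +0.1394)
n_7 = (-0.4906, -0.8714)
  (0,1): δ = 120.41°  ·
  (0,2): δ = 94.49°  ·
  (0,3): δ = 68.23°  ·
  (0,4): δ = 41.42°  ✓
  (0,5): δ = 15.37°  ✓
  (0,6): δ = 23.31°  ✓
  (0,7): δ = 91.94°  ·
  (1,2): δ = 154.08°  ·
  (1,3): δ = 127.81°  ·
  (1,4): δ = 101.01°  ·
  (1,5): δ = 74.96°  ·
  (1,6): δ = 36.28°  ✓
  (1,7): δ = 32.36°  ✓
  (2,3): δ = 153.74°  ·
  (2,4): δ = 126.93°  ·
  (2,5): δ = 100.88°  ·
  (2,6): δ = 62.20°  ·
  (2,7): δ = 6.43°  ✓
  (3,4): δ = 153.19°  ·
  (3,5): δ = 127.15°  ·
  (3,6): δ = 88.46°  ·
  (3,7): δ = 19.83°  ✓
  (4,5): δ = 153.95°  ·
  (4,6): δ = 115.27°  ·
  (4,7): δ = 46.64°  ✓
  (5,6): δ = 141.32°  ·
  (5,7): δ = 72.68°  ·
  (6,7): δ = 111.36°  ·
antipodal pairs: 8

count = 8; pairs: (0,4), (0,5), (0,6), (1,6), (1,7), (2,7), (3,7), (4,7)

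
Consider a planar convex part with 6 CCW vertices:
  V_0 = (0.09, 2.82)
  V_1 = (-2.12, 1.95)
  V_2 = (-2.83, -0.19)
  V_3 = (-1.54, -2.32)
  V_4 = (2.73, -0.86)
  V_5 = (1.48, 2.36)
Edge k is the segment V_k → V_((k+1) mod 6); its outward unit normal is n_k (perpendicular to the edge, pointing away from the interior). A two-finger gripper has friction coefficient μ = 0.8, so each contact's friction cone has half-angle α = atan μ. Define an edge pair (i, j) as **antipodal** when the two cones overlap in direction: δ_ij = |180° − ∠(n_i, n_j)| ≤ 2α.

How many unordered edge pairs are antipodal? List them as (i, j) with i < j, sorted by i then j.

α = atan 0.8 = 38.66°;  2α = 77.32°
n_0 = (-0.3663, +0.9305)
n_1 = (-0.9491, +0.3149)
n_2 = (-0.8554, -0.5180)
n_3 = (+0.3235, -0.9462)
n_4 = (+0.9322, +0.3619)
n_5 = (+0.3142, +0.9494)
  (0,1): δ = 129.84°  ·
  (0,2): δ = 80.29°  ·
  (0,3): δ = 2.61°  ✓
  (0,4): δ = 89.73°  ·
  (0,5): δ = 140.20°  ·
  (1,2): δ = 130.44°  ·
  (1,3): δ = 52.77°  ✓
  (1,4): δ = 39.57°  ✓
  (1,5): δ = 90.04°  ·
  (2,3): δ = 102.32°  ·
  (2,4): δ = 9.98°  ✓
  (2,5): δ = 40.49°  ✓
  (3,4): δ = 87.66°  ·
  (3,5): δ = 37.19°  ✓
  (4,5): δ = 129.53°  ·
antipodal pairs: 6

count = 6; pairs: (0,3), (1,3), (1,4), (2,4), (2,5), (3,5)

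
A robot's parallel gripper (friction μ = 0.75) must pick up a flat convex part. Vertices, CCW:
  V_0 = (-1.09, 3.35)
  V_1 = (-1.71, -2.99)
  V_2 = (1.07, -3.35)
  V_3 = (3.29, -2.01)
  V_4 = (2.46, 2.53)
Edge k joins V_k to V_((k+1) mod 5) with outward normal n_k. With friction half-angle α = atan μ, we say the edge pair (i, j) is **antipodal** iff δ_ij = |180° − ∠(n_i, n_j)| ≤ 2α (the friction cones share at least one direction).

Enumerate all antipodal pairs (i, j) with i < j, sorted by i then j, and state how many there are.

α = atan 0.75 = 36.87°;  2α = 73.74°
n_0 = (-0.9953, +0.0973)
n_1 = (-0.1284, -0.9917)
n_2 = (+0.5168, -0.8561)
n_3 = (+0.9837, +0.1798)
n_4 = (+0.2251, +0.9743)
  (0,1): δ = 91.79°  ·
  (0,2): δ = 53.30°  ✓
  (0,3): δ = 15.95°  ✓
  (0,4): δ = 82.58°  ·
  (1,2): δ = 141.51°  ·
  (1,3): δ = 72.26°  ✓
  (1,4): δ = 5.63°  ✓
  (2,3): δ = 110.75°  ·
  (2,4): δ = 44.12°  ✓
  (3,4): δ = 113.37°  ·
antipodal pairs: 5

count = 5; pairs: (0,2), (0,3), (1,3), (1,4), (2,4)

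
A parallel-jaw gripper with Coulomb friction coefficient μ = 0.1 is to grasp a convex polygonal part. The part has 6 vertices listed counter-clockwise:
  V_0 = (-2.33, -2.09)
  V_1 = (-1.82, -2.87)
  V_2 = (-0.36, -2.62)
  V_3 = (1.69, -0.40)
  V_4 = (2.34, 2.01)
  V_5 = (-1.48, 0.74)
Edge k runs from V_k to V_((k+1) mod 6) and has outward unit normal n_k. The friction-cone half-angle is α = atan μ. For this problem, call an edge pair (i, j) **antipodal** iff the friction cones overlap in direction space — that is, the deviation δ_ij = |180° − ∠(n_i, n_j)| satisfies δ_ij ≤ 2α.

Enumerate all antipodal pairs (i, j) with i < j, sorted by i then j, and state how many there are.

α = atan 0.1 = 5.71°;  2α = 11.42°
n_0 = (-0.8370, -0.5472)
n_1 = (+0.1688, -0.9857)
n_2 = (+0.7347, -0.6784)
n_3 = (+0.9655, -0.2604)
n_4 = (-0.3155, +0.9489)
n_5 = (-0.9577, +0.2877)
  (0,1): δ = 113.46°  ·
  (0,2): δ = 75.90°  ·
  (0,3): δ = 48.27°  ·
  (0,4): δ = 75.21°  ·
  (0,5): δ = 130.10°  ·
  (1,2): δ = 142.44°  ·
  (1,3): δ = 114.81°  ·
  (1,4): δ = 8.67°  ✓
  (1,5): δ = 63.57°  ·
  (2,3): δ = 152.37°  ·
  (2,4): δ = 28.89°  ·
  (2,5): δ = 26.00°  ·
  (3,4): δ = 56.52°  ·
  (3,5): δ = 1.62°  ✓
  (4,5): δ = 125.11°  ·
antipodal pairs: 2

count = 2; pairs: (1,4), (3,5)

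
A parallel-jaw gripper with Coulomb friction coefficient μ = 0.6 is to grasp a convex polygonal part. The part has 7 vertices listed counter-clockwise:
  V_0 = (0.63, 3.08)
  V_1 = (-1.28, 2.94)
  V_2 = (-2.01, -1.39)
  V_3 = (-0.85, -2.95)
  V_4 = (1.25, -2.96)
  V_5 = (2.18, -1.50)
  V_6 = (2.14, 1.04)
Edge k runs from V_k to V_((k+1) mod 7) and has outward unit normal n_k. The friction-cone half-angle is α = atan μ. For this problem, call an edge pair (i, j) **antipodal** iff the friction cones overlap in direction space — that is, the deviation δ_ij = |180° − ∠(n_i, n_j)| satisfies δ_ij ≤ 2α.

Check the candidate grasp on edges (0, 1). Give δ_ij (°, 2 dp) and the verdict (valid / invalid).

α = atan 0.6 = 30.96°;  2α = 61.93°
edge 0: e_0 = (-1.91, -0.14);  n_0 = (-0.0731, +0.9973)
edge 1: e_1 = (-0.73, -4.33);  n_1 = (-0.9861, +0.1662)
∠(n_0, n_1) = 76.24°
δ = |180° − 76.24°| = 103.76°
103.76° > 2α = 61.93°  →  invalid

δ = 103.76°, invalid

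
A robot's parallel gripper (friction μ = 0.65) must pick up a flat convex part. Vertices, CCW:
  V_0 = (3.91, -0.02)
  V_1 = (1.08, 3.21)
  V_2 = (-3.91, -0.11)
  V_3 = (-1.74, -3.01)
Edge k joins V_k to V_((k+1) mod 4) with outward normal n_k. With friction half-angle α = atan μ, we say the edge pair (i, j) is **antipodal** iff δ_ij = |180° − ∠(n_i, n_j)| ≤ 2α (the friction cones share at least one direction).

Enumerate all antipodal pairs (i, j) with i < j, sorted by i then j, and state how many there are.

α = atan 0.65 = 33.02°;  2α = 66.05°
n_0 = (+0.7521, +0.6590)
n_1 = (-0.5539, +0.8326)
n_2 = (-0.8007, -0.5991)
n_3 = (+0.4677, -0.8839)
  (0,1): δ = 97.59°  ·
  (0,2): δ = 4.42°  ✓
  (0,3): δ = 76.66°  ·
  (1,2): δ = 86.83°  ·
  (1,3): δ = 5.75°  ✓
  (2,3): δ = 98.92°  ·
antipodal pairs: 2

count = 2; pairs: (0,2), (1,3)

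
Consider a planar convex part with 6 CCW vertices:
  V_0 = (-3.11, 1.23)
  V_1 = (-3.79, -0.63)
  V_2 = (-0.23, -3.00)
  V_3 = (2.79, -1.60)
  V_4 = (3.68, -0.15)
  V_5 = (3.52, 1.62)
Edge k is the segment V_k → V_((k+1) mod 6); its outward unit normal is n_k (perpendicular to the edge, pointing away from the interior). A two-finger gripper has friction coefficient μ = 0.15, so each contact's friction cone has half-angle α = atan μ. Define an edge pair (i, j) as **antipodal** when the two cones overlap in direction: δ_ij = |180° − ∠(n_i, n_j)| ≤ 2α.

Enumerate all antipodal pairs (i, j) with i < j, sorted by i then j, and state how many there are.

count = 1; pairs: (0,3)

α = atan 0.15 = 8.53°;  2α = 17.06°
n_0 = (-0.9392, +0.3434)
n_1 = (-0.5542, -0.8324)
n_2 = (+0.4206, -0.9073)
n_3 = (+0.8523, -0.5231)
n_4 = (+0.9959, +0.0900)
n_5 = (-0.0587, +0.9983)
  (0,1): δ = 103.57°  ·
  (0,2): δ = 45.05°  ·
  (0,3): δ = 11.46°  ✓
  (0,4): δ = 25.25°  ·
  (0,5): δ = 113.45°  ·
  (1,2): δ = 121.48°  ·
  (1,3): δ = 87.89°  ·
  (1,4): δ = 51.18°  ·
  (1,5): δ = 37.02°  ·
  (2,3): δ = 146.41°  ·
  (2,4): δ = 109.71°  ·
  (2,5): δ = 21.50°  ·
  (3,4): δ = 143.29°  ·
  (3,5): δ = 55.09°  ·
  (4,5): δ = 91.80°  ·
antipodal pairs: 1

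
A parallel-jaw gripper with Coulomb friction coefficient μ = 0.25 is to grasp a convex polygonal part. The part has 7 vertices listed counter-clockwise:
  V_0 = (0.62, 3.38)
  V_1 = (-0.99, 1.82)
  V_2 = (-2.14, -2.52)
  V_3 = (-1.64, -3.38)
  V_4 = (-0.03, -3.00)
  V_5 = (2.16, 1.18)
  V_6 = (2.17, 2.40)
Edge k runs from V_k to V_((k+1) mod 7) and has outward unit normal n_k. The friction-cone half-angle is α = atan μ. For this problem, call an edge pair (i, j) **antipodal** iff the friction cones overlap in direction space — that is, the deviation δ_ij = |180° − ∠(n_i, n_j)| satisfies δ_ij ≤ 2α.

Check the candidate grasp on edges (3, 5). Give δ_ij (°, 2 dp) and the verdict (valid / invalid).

δ = 103.75°, invalid

α = atan 0.25 = 14.04°;  2α = 28.07°
edge 3: e_3 = (+1.61, +0.38);  n_3 = (+0.2297, -0.9733)
edge 5: e_5 = (+0.01, +1.22);  n_5 = (+1.0000, -0.0082)
∠(n_3, n_5) = 76.25°
δ = |180° − 76.25°| = 103.75°
103.75° > 2α = 28.07°  →  invalid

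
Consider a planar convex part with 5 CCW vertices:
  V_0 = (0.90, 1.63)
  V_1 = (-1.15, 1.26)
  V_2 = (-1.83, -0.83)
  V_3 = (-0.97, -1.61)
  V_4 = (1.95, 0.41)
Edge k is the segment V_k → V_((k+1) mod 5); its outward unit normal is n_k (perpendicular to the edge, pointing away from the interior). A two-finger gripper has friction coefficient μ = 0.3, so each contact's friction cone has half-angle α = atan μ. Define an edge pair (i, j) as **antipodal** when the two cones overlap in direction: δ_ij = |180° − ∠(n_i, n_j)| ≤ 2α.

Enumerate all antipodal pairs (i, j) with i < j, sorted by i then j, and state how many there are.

α = atan 0.3 = 16.70°;  2α = 33.40°
n_0 = (-0.1776, +0.9841)
n_1 = (-0.9509, +0.3094)
n_2 = (-0.6718, -0.7407)
n_3 = (+0.5689, -0.8224)
n_4 = (+0.7579, +0.6523)
  (0,1): δ = 118.25°  ·
  (0,2): δ = 52.44°  ·
  (0,3): δ = 24.44°  ✓
  (0,4): δ = 120.49°  ·
  (1,2): δ = 114.18°  ·
  (1,3): δ = 37.30°  ·
  (1,4): δ = 58.74°  ·
  (2,3): δ = 103.12°  ·
  (2,4): δ = 7.08°  ✓
  (3,4): δ = 83.96°  ·
antipodal pairs: 2

count = 2; pairs: (0,3), (2,4)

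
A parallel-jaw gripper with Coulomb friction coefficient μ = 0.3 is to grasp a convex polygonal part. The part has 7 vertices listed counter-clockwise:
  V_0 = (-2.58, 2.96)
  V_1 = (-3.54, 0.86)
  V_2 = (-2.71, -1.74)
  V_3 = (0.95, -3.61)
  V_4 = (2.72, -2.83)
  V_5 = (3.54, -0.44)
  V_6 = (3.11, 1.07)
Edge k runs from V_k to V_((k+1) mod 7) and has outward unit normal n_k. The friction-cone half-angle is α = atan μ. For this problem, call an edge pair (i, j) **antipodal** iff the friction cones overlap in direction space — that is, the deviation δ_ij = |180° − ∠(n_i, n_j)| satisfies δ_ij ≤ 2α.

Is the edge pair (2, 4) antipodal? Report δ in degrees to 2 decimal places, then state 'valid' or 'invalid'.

α = atan 0.3 = 16.70°;  2α = 33.40°
edge 2: e_2 = (+3.66, -1.87);  n_2 = (-0.4550, -0.8905)
edge 4: e_4 = (+0.82, +2.39);  n_4 = (+0.9459, -0.3245)
∠(n_2, n_4) = 98.13°
δ = |180° − 98.13°| = 81.87°
81.87° > 2α = 33.40°  →  invalid

δ = 81.87°, invalid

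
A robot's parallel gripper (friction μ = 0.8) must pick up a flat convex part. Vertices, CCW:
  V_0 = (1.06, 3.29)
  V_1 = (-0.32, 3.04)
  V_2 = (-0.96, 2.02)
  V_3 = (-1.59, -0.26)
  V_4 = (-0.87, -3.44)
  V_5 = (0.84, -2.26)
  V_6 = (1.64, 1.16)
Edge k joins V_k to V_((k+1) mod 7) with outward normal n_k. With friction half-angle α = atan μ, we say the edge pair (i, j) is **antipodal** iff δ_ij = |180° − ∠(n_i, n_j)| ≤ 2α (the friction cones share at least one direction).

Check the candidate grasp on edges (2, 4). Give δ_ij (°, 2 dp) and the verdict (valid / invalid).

α = atan 0.8 = 38.66°;  2α = 77.32°
edge 2: e_2 = (-0.63, -2.28);  n_2 = (-0.9639, +0.2663)
edge 4: e_4 = (+1.71, +1.18);  n_4 = (+0.5680, -0.8231)
∠(n_2, n_4) = 140.05°
δ = |180° − 140.05°| = 39.95°
39.95° ≤ 2α = 77.32°  →  valid

δ = 39.95°, valid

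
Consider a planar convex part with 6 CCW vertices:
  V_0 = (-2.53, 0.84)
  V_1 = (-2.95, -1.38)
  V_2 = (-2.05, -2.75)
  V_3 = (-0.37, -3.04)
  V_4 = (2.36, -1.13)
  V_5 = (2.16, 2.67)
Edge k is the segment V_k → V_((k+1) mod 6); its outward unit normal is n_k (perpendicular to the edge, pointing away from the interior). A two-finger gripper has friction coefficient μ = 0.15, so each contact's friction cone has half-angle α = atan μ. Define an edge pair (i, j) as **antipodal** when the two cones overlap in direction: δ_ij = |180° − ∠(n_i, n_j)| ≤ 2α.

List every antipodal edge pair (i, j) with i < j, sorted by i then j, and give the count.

α = atan 0.15 = 8.53°;  2α = 17.06°
n_0 = (-0.9826, +0.1859)
n_1 = (-0.8358, -0.5491)
n_2 = (-0.1701, -0.9854)
n_3 = (+0.5733, -0.8194)
n_4 = (+0.9986, +0.0526)
n_5 = (-0.3635, +0.9316)
  (0,1): δ = 135.98°  ·
  (0,2): δ = 89.08°  ·
  (0,3): δ = 44.31°  ·
  (0,4): δ = 13.73°  ✓
  (0,5): δ = 122.03°  ·
  (1,2): δ = 133.10°  ·
  (1,3): δ = 88.32°  ·
  (1,4): δ = 30.29°  ·
  (1,5): δ = 78.01°  ·
  (2,3): δ = 135.23°  ·
  (2,4): δ = 77.19°  ·
  (2,5): δ = 31.11°  ·
  (3,4): δ = 121.97°  ·
  (3,5): δ = 13.66°  ✓
  (4,5): δ = 71.70°  ·
antipodal pairs: 2

count = 2; pairs: (0,4), (3,5)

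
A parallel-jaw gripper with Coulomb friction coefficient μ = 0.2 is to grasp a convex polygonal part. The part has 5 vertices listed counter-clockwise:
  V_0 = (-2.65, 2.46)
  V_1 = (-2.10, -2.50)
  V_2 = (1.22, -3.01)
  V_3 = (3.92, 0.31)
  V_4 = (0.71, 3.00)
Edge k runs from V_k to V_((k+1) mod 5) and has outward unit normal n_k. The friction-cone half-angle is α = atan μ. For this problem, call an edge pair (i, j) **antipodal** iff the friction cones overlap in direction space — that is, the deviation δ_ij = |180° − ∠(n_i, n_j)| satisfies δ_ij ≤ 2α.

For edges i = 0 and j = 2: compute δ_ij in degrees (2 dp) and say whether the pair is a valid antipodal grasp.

α = atan 0.2 = 11.31°;  2α = 22.62°
edge 0: e_0 = (+0.55, -4.96);  n_0 = (-0.9939, -0.1102)
edge 2: e_2 = (+2.70, +3.32);  n_2 = (+0.7758, -0.6309)
∠(n_0, n_2) = 134.55°
δ = |180° − 134.55°| = 45.45°
45.45° > 2α = 22.62°  →  invalid

δ = 45.45°, invalid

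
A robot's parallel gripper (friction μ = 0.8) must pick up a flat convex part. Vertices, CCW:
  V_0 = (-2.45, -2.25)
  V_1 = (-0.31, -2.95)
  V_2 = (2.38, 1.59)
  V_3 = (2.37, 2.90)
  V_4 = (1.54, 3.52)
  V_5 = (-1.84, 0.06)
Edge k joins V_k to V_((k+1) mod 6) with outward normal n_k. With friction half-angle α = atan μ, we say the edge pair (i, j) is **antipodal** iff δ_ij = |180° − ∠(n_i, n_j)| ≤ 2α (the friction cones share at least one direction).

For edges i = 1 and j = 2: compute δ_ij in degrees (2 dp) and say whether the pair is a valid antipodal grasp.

α = atan 0.8 = 38.66°;  2α = 77.32°
edge 1: e_1 = (+2.69, +4.54);  n_1 = (+0.8603, -0.5098)
edge 2: e_2 = (-0.01, +1.31);  n_2 = (+1.0000, +0.0076)
∠(n_1, n_2) = 31.08°
δ = |180° − 31.08°| = 148.92°
148.92° > 2α = 77.32°  →  invalid

δ = 148.92°, invalid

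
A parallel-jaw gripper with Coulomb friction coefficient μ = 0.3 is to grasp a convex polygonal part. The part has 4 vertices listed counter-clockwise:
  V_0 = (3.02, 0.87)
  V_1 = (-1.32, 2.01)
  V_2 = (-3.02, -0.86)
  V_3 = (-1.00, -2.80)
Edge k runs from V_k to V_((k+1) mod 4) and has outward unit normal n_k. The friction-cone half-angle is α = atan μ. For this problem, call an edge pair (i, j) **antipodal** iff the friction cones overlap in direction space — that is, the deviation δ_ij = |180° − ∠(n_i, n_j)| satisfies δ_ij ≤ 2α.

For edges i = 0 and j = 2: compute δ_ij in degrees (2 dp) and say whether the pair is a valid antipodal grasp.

α = atan 0.3 = 16.70°;  2α = 33.40°
edge 0: e_0 = (-4.34, +1.14);  n_0 = (+0.2541, +0.9672)
edge 2: e_2 = (+2.02, -1.94);  n_2 = (-0.6927, -0.7212)
∠(n_0, n_2) = 150.87°
δ = |180° − 150.87°| = 29.13°
29.13° ≤ 2α = 33.40°  →  valid

δ = 29.13°, valid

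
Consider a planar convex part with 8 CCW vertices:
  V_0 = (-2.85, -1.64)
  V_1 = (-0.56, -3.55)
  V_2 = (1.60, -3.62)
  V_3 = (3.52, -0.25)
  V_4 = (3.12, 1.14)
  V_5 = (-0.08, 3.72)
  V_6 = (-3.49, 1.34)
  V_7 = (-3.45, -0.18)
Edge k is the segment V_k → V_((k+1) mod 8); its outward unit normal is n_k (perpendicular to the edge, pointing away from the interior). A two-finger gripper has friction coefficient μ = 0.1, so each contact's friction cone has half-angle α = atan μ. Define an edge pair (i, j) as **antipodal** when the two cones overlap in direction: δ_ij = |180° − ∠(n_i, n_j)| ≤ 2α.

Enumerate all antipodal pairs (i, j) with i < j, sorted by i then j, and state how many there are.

α = atan 0.1 = 5.71°;  2α = 11.42°
n_0 = (-0.6405, -0.7679)
n_1 = (-0.0324, -0.9995)
n_2 = (+0.8689, -0.4950)
n_3 = (+0.9610, +0.2765)
n_4 = (+0.6277, +0.7785)
n_5 = (-0.5723, +0.8200)
n_6 = (-0.9997, -0.0263)
n_7 = (-0.9249, -0.3801)
  (0,1): δ = 142.03°  ·
  (0,2): δ = 79.84°  ·
  (0,3): δ = 34.12°  ·
  (0,4): δ = 0.95°  ✓
  (0,5): δ = 74.74°  ·
  (0,6): δ = 131.34°  ·
  (0,7): δ = 152.17°  ·
  (1,2): δ = 117.82°  ·
  (1,3): δ = 72.09°  ·
  (1,4): δ = 37.02°  ·
  (1,5): δ = 36.77°  ·
  (1,6): δ = 93.36°  ·
  (1,7): δ = 114.20°  ·
  (2,3): δ = 134.27°  ·
  (2,4): δ = 99.21°  ·
  (2,5): δ = 25.42°  ·
  (2,6): δ = 31.18°  ·
  (2,7): δ = 52.01°  ·
  (3,4): δ = 144.93°  ·
  (3,5): δ = 71.14°  ·
  (3,6): δ = 14.55°  ·
  (3,7): δ = 6.29°  ✓
  (4,5): δ = 106.21°  ·
  (4,6): δ = 49.62°  ·
  (4,7): δ = 28.78°  ·
  (5,6): δ = 123.41°  ·
  (5,7): δ = 102.57°  ·
  (6,7): δ = 159.17°  ·
antipodal pairs: 2

count = 2; pairs: (0,4), (3,7)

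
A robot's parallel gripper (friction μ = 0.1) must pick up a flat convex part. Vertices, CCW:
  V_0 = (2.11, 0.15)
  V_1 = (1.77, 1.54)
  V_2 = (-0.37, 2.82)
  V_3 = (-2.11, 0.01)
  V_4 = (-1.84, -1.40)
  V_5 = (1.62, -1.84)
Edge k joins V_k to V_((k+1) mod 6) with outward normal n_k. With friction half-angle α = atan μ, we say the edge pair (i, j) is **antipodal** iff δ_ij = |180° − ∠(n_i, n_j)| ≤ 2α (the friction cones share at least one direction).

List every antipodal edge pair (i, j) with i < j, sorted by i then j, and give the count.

α = atan 0.1 = 5.71°;  2α = 11.42°
n_0 = (+0.9714, +0.2376)
n_1 = (+0.5133, +0.8582)
n_2 = (-0.8502, +0.5265)
n_3 = (-0.9822, -0.1881)
n_4 = (-0.1262, -0.9920)
n_5 = (+0.9710, -0.2391)
  (0,1): δ = 134.63°  ·
  (0,2): δ = 45.51°  ·
  (0,3): δ = 2.90°  ✓
  (0,4): δ = 69.01°  ·
  (0,5): δ = 152.42°  ·
  (1,2): δ = 90.88°  ·
  (1,3): δ = 48.27°  ·
  (1,4): δ = 23.64°  ·
  (1,5): δ = 107.05°  ·
  (2,3): δ = 137.39°  ·
  (2,4): δ = 65.48°  ·
  (2,5): δ = 17.93°  ·
  (3,4): δ = 108.09°  ·
  (3,5): δ = 24.67°  ·
  (4,5): δ = 96.59°  ·
antipodal pairs: 1

count = 1; pairs: (0,3)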